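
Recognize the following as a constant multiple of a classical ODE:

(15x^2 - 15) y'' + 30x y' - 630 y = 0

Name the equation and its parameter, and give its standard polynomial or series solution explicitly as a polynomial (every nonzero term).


All three coefficients share the factor -15; dividing through by -15 gives  (1 - x^2) y'' - 2x y' + 42 y = 0.
This matches the Legendre equation (1 - x^2) y'' - 2x y' + n(n+1) y = 0 (note the -2x y' term) with n(n+1) = 42, so n = 6; the polynomial solution is P_6(x).
With y = sum_k a_k x^k, matching x^k gives (k+2)(k+1) a_{k+2} = [k(k+1) - n(n+1)] a_k = (k - 6)(k + 7) a_k. The right side vanishes at k = 6, so the series with the parity of 6 terminates at degree 6.
Standard normalization (P_n(1) = 1): leading coefficient (2n)!/(2^n (n!)^2) = 479001600/(64*518400) = 231/16, so a_6 = 231/16. Work downward with a_k = (k+1)(k+2) a_{k+2} / ((k - 6)(k + 7)):
  a_4 = (5)(6)(231/16) / ((4 - 6)(4 + 7)) = (3465/8)/(-22) = -315/16
  a_2 = (3)(4)(-315/16) / ((2 - 6)(2 + 7)) = (-945/4)/(-36) = 105/16
  a_0 = (1)(2)(105/16) / ((0 - 6)(0 + 7)) = (105/8)/(-42) = -5/16
Hence P_6(x) = 231 x^6/16 - 315 x^4/16 + 105 x^2/16 - 5/16.

P_6(x); series = 231 x^6/16 - 315 x^4/16 + 105 x^2/16 - 5/16


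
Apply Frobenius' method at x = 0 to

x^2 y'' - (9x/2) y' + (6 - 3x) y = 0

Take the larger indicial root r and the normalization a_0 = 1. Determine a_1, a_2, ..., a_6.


Write in Frobenius form y'' + (p(x)/x) y' + (q(x)/x^2) y = 0:
  p(x) = -9/2,  q(x) = 6 - 3x.
Indicial equation: r(r-1) + (-9/2) r + (6) = 0 -> roots r_1 = 4, r_2 = 3/2.
Take r = r_1 = 4. Let y(x) = x^r sum_{n>=0} a_n x^n with a_0 = 1.
Substitute y = x^r sum a_n x^n and match x^{r+n}. The recurrence is
  D(n) a_n - 3 a_{n-1} = 0,  where D(n) = (r+n)(r+n-1) + (-9/2)(r+n) + (6).
  a_n = 3 / D(n) * a_{n-1}.
Since the indicial polynomial factors as (r - r_1)(r - r_2), D(n) = (r_1 + n - r_1)(r_1 + n - r_2) = n(n + 5/2).
Evaluating step by step (a_0 = 1):
  n = 1: D(1) = 1(1 + 5/2) = 7/2; numerator = 3(1) = 3; a_1 = (3)/(7/2) = 6/7
  n = 2: D(2) = 2(2 + 5/2) = 9; numerator = 3(6/7) = 18/7; a_2 = (18/7)/(9) = 2/7
  n = 3: D(3) = 3(3 + 5/2) = 33/2; numerator = 3(2/7) = 6/7; a_3 = (6/7)/(33/2) = 4/77
  n = 4: D(4) = 4(4 + 5/2) = 26; numerator = 3(4/77) = 12/77; a_4 = (12/77)/(26) = 6/1001
  n = 5: D(5) = 5(5 + 5/2) = 75/2; numerator = 3(6/1001) = 18/1001; a_5 = (18/1001)/(75/2) = 12/25025
  n = 6: D(6) = 6(6 + 5/2) = 51; numerator = 3(12/25025) = 36/25025; a_6 = (36/25025)/(51) = 12/425425

r = 4; a_0 = 1; a_1 = 6/7; a_2 = 2/7; a_3 = 4/77; a_4 = 6/1001; a_5 = 12/25025; a_6 = 12/425425


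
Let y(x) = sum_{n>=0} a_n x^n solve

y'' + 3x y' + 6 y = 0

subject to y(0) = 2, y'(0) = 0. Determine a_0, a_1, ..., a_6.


Ansatz: y(x) = sum_{n>=0} a_n x^n, so y'(x) = sum_{n>=1} n a_n x^(n-1) and y''(x) = sum_{n>=2} n(n-1) a_n x^(n-2).
Substitute into P(x) y'' + Q(x) y' + R(x) y = 0 with P(x) = 1, Q(x) = 3x, R(x) = 6, and match powers of x.
Initial conditions: a_0 = 2, a_1 = 0.
Setting the coefficient of each power of x to zero and solving order by order (substituting the coefficients already found):
  x^0: 2 a_2 + 6 a_0 = 0  ->  2 a_2 = -6 a_0 = -12  ->  a_2 = -6
  x^1: 6 a_3 + 9 a_1 = 0  ->  6 a_3 = -9 a_1 = 0  ->  a_3 = 0
  x^2: 12 a_4 + 12 a_2 = 0  ->  12 a_4 = -12 a_2 = 72  ->  a_4 = 6
  x^3: 20 a_5 + 15 a_3 = 0  ->  20 a_5 = -15 a_3 = 0  ->  a_5 = 0
  x^4: 30 a_6 + 18 a_4 = 0  ->  30 a_6 = -18 a_4 = -108  ->  a_6 = -18/5
Truncated series: y(x) = 2 - 6 x^2 + 6 x^4 - (18/5) x^6 + O(x^7).

a_0 = 2; a_1 = 0; a_2 = -6; a_3 = 0; a_4 = 6; a_5 = 0; a_6 = -18/5


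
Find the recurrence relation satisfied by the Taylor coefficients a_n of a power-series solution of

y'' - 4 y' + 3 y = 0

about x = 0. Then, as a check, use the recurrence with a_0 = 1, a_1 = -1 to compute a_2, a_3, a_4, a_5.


Substitute y = sum_n a_n x^n.
y''(x) has coefficient (n+2)(n+1) a_{n+2} at x^n;
-4 y'(x) has coefficient -4 (n+1) a_{n+1} at x^n;
3 y(x) has coefficient 3 a_n at x^n.
Matching x^n: (n+2)(n+1) a_{n+2} - 4 (n+1) a_{n+1} + 3 a_n = 0.
Thus a_{n+2} = [4 (n+1) a_{n+1} - 3 a_n] / ((n+1)(n+2)).

Check with a_0 = 1, a_1 = -1 (apply the recurrence for n = 0, 1, 2, 3): a_0 = 1, a_1 = -1, a_2 = -7/2, a_3 = -25/6, a_4 = -79/24, a_5 = -241/120.

a_(n+2) = [4 (n+1) a_(n+1) - 3 a_n] / ((n+1)(n+2)); check: a_0 = 1, a_1 = -1, a_2 = -7/2, a_3 = -25/6, a_4 = -79/24, a_5 = -241/120


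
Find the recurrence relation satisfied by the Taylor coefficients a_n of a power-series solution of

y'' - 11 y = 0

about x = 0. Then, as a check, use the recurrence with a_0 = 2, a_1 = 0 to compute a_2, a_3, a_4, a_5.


Substitute y = sum_n a_n x^n into y'' + (const) y = 0.
y''(x) = sum_{n>=0} (n+2)(n+1) a_{n+2} x^n.
The ODE becomes sum_n [(n+2)(n+1) a_{n+2} - 11 a_n] x^n = 0.
Setting each coefficient to zero gives the recurrence:
  (n+2)(n+1) a_{n+2} - 11 a_n = 0,
  a_{n+2} = 11 / ((n+1)(n+2)) a_n.

Check with a_0 = 2, a_1 = 0 (apply the recurrence for n = 0, 1, 2, 3): a_0 = 2, a_1 = 0, a_2 = 11, a_3 = 0, a_4 = 121/12, a_5 = 0.

a_{n+2} = 11/((n+1)(n+2)) * a_n; check: a_0 = 2, a_1 = 0, a_2 = 11, a_3 = 0, a_4 = 121/12, a_5 = 0


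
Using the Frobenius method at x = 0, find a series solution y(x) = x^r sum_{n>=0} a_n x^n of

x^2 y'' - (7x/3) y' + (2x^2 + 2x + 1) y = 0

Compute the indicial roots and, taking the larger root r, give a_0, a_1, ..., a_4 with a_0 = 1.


Write in Frobenius form y'' + (p(x)/x) y' + (q(x)/x^2) y = 0:
  p(x) = -7/3,  q(x) = 2x^2 + 2x + 1.
Indicial equation: r(r-1) + (-7/3) r + (1) = 0 -> roots r_1 = 3, r_2 = 1/3.
Take r = r_1 = 3. Let y(x) = x^r sum_{n>=0} a_n x^n with a_0 = 1.
Substitute y = x^r sum a_n x^n and match x^{r+n}. The recurrence is
  D(n) a_n + 2 a_{n-1} + 2 a_{n-2} = 0,  where D(n) = (r+n)(r+n-1) + (-7/3)(r+n) + (1).
  a_n = [-2 a_{n-1} - 2 a_{n-2}] / D(n).
Since the indicial polynomial factors as (r - r_1)(r - r_2), D(n) = (r_1 + n - r_1)(r_1 + n - r_2) = n(n + 8/3).
Evaluating step by step (a_0 = 1):
  n = 1: D(1) = 1(1 + 8/3) = 11/3; numerator = -2(1) = -2; a_1 = (-2)/(11/3) = -6/11
  n = 2: D(2) = 2(2 + 8/3) = 28/3; numerator = -2(-6/11) - 2(1) = -10/11; a_2 = (-10/11)/(28/3) = -15/154
  n = 3: D(3) = 3(3 + 8/3) = 17; numerator = -2(-15/154) - 2(-6/11) = 9/7; a_3 = (9/7)/(17) = 9/119
  n = 4: D(4) = 4(4 + 8/3) = 80/3; numerator = -2(9/119) - 2(-15/154) = 57/1309; a_4 = (57/1309)/(80/3) = 171/104720

r = 3; a_0 = 1; a_1 = -6/11; a_2 = -15/154; a_3 = 9/119; a_4 = 171/104720


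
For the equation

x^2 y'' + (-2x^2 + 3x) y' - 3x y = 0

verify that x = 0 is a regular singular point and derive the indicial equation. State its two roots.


Divide by x^2 to reach normal form y'' + P_1(x) y' + P_2(x) y = 0 with P_1(x) = -2 + 3/x and P_2(x) = -3/x.
x = 0 is a singular point because the y'-coefficient -2 + 3/x has a pole at x = 0 and the y-coefficient -3/x has a pole at x = 0.
It is a regular singular point because x P_1(x) = p(x) = 3 - 2x and x^2 P_2(x) = q(x) = -3x are polynomials, hence analytic at x = 0.
p(0) = 3,  q(0) = 0.
Indicial equation: r(r-1) + p(0) r + q(0) = 0, i.e. r^2 + (p(0) - 1) r + q(0) = 0, i.e. r^2 + 2 r = 0.
Discriminant: (2)^2 - 4(0) = 4, so r = (-2 ± 2)/2.
Solving: r_1 = 0, r_2 = -2.

indicial: r^2 + 2 r = 0; roots r_1 = 0, r_2 = -2


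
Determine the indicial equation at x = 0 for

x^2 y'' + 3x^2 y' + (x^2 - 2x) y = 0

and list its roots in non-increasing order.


Divide by x^2 to reach normal form y'' + P_1(x) y' + P_2(x) y = 0 with P_1(x) = 3 and P_2(x) = 1 - 2/x.
x = 0 is a singular point because the y-coefficient 1 - 2/x has a pole at x = 0.
It is a regular singular point because x P_1(x) = p(x) = 3x and x^2 P_2(x) = q(x) = x^2 - 2x are polynomials, hence analytic at x = 0.
p(0) = 0,  q(0) = 0.
Indicial equation: r(r-1) + p(0) r + q(0) = 0, i.e. r^2 + (p(0) - 1) r + q(0) = 0, i.e. r^2 - 1 r = 0.
Discriminant: (-1)^2 - 4(0) = 1, so r = (1 ± 1)/2.
Solving: r_1 = 1, r_2 = 0.

indicial: r^2 - 1 r = 0; roots r_1 = 1, r_2 = 0


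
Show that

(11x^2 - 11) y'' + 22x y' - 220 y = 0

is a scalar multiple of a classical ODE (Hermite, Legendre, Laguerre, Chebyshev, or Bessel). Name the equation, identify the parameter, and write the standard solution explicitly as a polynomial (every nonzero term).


All three coefficients share the factor -11; dividing through by -11 gives  (1 - x^2) y'' - 2x y' + 20 y = 0.
This matches the Legendre equation (1 - x^2) y'' - 2x y' + n(n+1) y = 0 (note the -2x y' term) with n(n+1) = 20, so n = 4; the polynomial solution is P_4(x).
With y = sum_k a_k x^k, matching x^k gives (k+2)(k+1) a_{k+2} = [k(k+1) - n(n+1)] a_k = (k - 4)(k + 5) a_k. The right side vanishes at k = 4, so the series with the parity of 4 terminates at degree 4.
Standard normalization (P_n(1) = 1): leading coefficient (2n)!/(2^n (n!)^2) = 40320/(16*576) = 35/8, so a_4 = 35/8. Work downward with a_k = (k+1)(k+2) a_{k+2} / ((k - 4)(k + 5)):
  a_2 = (3)(4)(35/8) / ((2 - 4)(2 + 5)) = (105/2)/(-14) = -15/4
  a_0 = (1)(2)(-15/4) / ((0 - 4)(0 + 5)) = (-15/2)/(-20) = 3/8
Hence P_4(x) = 35 x^4/8 - 15 x^2/4 + 3/8.

P_4(x); series = 35 x^4/8 - 15 x^2/4 + 3/8


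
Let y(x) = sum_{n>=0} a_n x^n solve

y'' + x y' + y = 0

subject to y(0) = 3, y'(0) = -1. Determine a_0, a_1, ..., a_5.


Ansatz: y(x) = sum_{n>=0} a_n x^n, so y'(x) = sum_{n>=1} n a_n x^(n-1) and y''(x) = sum_{n>=2} n(n-1) a_n x^(n-2).
Substitute into P(x) y'' + Q(x) y' + R(x) y = 0 with P(x) = 1, Q(x) = x, R(x) = 1, and match powers of x.
Initial conditions: a_0 = 3, a_1 = -1.
Setting the coefficient of each power of x to zero and solving order by order (substituting the coefficients already found):
  x^0: 2 a_2 + a_0 = 0  ->  2 a_2 = -a_0 = -3  ->  a_2 = -3/2
  x^1: 6 a_3 + 2 a_1 = 0  ->  6 a_3 = -2 a_1 = 2  ->  a_3 = 1/3
  x^2: 12 a_4 + 3 a_2 = 0  ->  12 a_4 = -3 a_2 = 9/2  ->  a_4 = 3/8
  x^3: 20 a_5 + 4 a_3 = 0  ->  20 a_5 = -4 a_3 = -4/3  ->  a_5 = -1/15
Truncated series: y(x) = 3 - x - (3/2) x^2 + (1/3) x^3 + (3/8) x^4 - (1/15) x^5 + O(x^6).

a_0 = 3; a_1 = -1; a_2 = -3/2; a_3 = 1/3; a_4 = 3/8; a_5 = -1/15


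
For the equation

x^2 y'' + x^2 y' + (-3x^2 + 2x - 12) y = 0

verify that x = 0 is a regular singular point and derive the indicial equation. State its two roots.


Divide by x^2 to reach normal form y'' + P_1(x) y' + P_2(x) y = 0 with P_1(x) = 1 and P_2(x) = -3 + 2/x - 12/x^2.
x = 0 is a singular point because the y-coefficient -3 + 2/x - 12/x^2 has a pole at x = 0.
It is a regular singular point because x P_1(x) = p(x) = x and x^2 P_2(x) = q(x) = -3x^2 + 2x - 12 are polynomials, hence analytic at x = 0.
p(0) = 0,  q(0) = -12.
Indicial equation: r(r-1) + p(0) r + q(0) = 0, i.e. r^2 + (p(0) - 1) r + q(0) = 0, i.e. r^2 - 1 r - 12 = 0.
Discriminant: (-1)^2 - 4(-12) = 49, so r = (1 ± 7)/2.
Solving: r_1 = 4, r_2 = -3.

indicial: r^2 - 1 r - 12 = 0; roots r_1 = 4, r_2 = -3


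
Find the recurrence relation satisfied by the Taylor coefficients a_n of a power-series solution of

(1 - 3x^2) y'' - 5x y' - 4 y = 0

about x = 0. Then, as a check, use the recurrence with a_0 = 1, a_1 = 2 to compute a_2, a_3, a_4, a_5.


Substitute y = sum_n a_n x^n.
(1 - 3 x^2) y'' contributes (n+2)(n+1) a_{n+2} - 3 n(n-1) a_n at x^n.
-5 x y'(x) contributes -5 n a_n at x^n.
-4 y(x) contributes -4 a_n at x^n.
Matching x^n: (n+2)(n+1) a_{n+2} + (-3 n(n-1) - 5 n - 4) a_n = 0.
Thus a_{n+2} = (3 n(n-1) + 5 n + 4) / ((n+1)(n+2)) * a_n.

Check with a_0 = 1, a_1 = 2 (apply the recurrence for n = 0, 1, 2, 3): a_0 = 1, a_1 = 2, a_2 = 2, a_3 = 3, a_4 = 10/3, a_5 = 111/20.

a_(n+2) = (3 n(n-1) + 5 n + 4) / ((n+1)(n+2)) * a_n; check: a_0 = 1, a_1 = 2, a_2 = 2, a_3 = 3, a_4 = 10/3, a_5 = 111/20


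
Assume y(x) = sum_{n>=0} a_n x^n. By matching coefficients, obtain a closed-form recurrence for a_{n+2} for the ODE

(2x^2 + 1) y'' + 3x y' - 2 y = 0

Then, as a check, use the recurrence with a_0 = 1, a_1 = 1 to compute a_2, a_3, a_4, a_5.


Substitute y = sum_n a_n x^n.
(1 + 2 x^2) y'' contributes (n+2)(n+1) a_{n+2} + 2 n(n-1) a_n at x^n.
3 x y'(x) contributes 3 n a_n at x^n.
-2 y(x) contributes -2 a_n at x^n.
Matching x^n: (n+2)(n+1) a_{n+2} + (2 n(n-1) + 3 n - 2) a_n = 0.
Thus a_{n+2} = (-2 n(n-1) - 3 n + 2) / ((n+1)(n+2)) * a_n.

Check with a_0 = 1, a_1 = 1 (apply the recurrence for n = 0, 1, 2, 3): a_0 = 1, a_1 = 1, a_2 = 1, a_3 = -1/6, a_4 = -2/3, a_5 = 19/120.

a_(n+2) = (-2 n(n-1) - 3 n + 2) / ((n+1)(n+2)) * a_n; check: a_0 = 1, a_1 = 1, a_2 = 1, a_3 = -1/6, a_4 = -2/3, a_5 = 19/120


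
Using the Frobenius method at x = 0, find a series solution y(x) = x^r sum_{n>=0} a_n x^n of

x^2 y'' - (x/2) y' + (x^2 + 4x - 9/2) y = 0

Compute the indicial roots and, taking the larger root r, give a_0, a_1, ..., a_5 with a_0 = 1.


Write in Frobenius form y'' + (p(x)/x) y' + (q(x)/x^2) y = 0:
  p(x) = -1/2,  q(x) = x^2 + 4x - 9/2.
Indicial equation: r(r-1) + (-1/2) r + (-9/2) = 0 -> roots r_1 = 3, r_2 = -3/2.
Take r = r_1 = 3. Let y(x) = x^r sum_{n>=0} a_n x^n with a_0 = 1.
Substitute y = x^r sum a_n x^n and match x^{r+n}. The recurrence is
  D(n) a_n + 4 a_{n-1} + 1 a_{n-2} = 0,  where D(n) = (r+n)(r+n-1) + (-1/2)(r+n) + (-9/2).
  a_n = [-4 a_{n-1} - 1 a_{n-2}] / D(n).
Since the indicial polynomial factors as (r - r_1)(r - r_2), D(n) = (r_1 + n - r_1)(r_1 + n - r_2) = n(n + 9/2).
Evaluating step by step (a_0 = 1):
  n = 1: D(1) = 1(1 + 9/2) = 11/2; numerator = -4(1) = -4; a_1 = (-4)/(11/2) = -8/11
  n = 2: D(2) = 2(2 + 9/2) = 13; numerator = -4(-8/11) - 1(1) = 21/11; a_2 = (21/11)/(13) = 21/143
  n = 3: D(3) = 3(3 + 9/2) = 45/2; numerator = -4(21/143) - 1(-8/11) = 20/143; a_3 = (20/143)/(45/2) = 8/1287
  n = 4: D(4) = 4(4 + 9/2) = 34; numerator = -4(8/1287) - 1(21/143) = -17/99; a_4 = (-17/99)/(34) = -1/198
  n = 5: D(5) = 5(5 + 9/2) = 95/2; numerator = -4(-1/198) - 1(8/1287) = 2/143; a_5 = (2/143)/(95/2) = 4/13585

r = 3; a_0 = 1; a_1 = -8/11; a_2 = 21/143; a_3 = 8/1287; a_4 = -1/198; a_5 = 4/13585


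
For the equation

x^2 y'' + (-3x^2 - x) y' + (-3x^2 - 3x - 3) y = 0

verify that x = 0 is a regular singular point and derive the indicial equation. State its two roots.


Divide by x^2 to reach normal form y'' + P_1(x) y' + P_2(x) y = 0 with P_1(x) = -3 - 1/x and P_2(x) = -3 - 3/x - 3/x^2.
x = 0 is a singular point because the y'-coefficient -3 - 1/x has a pole at x = 0 and the y-coefficient -3 - 3/x - 3/x^2 has a pole at x = 0.
It is a regular singular point because x P_1(x) = p(x) = -3x - 1 and x^2 P_2(x) = q(x) = -3x^2 - 3x - 3 are polynomials, hence analytic at x = 0.
p(0) = -1,  q(0) = -3.
Indicial equation: r(r-1) + p(0) r + q(0) = 0, i.e. r^2 + (p(0) - 1) r + q(0) = 0, i.e. r^2 - 2 r - 3 = 0.
Discriminant: (-2)^2 - 4(-3) = 16, so r = (2 ± 4)/2.
Solving: r_1 = 3, r_2 = -1.

indicial: r^2 - 2 r - 3 = 0; roots r_1 = 3, r_2 = -1


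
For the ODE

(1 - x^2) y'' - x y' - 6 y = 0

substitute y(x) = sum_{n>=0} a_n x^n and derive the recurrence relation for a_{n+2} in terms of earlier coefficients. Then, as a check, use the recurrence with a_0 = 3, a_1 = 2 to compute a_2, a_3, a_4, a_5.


Substitute y = sum_n a_n x^n.
(1 - 1 x^2) y'' contributes (n+2)(n+1) a_{n+2} - n(n-1) a_n at x^n.
-x y'(x) contributes -n a_n at x^n.
-6 y(x) contributes -6 a_n at x^n.
Matching x^n: (n+2)(n+1) a_{n+2} + (-n(n-1) - n - 6) a_n = 0.
Thus a_{n+2} = (n(n-1) + n + 6) / ((n+1)(n+2)) * a_n.

Check with a_0 = 3, a_1 = 2 (apply the recurrence for n = 0, 1, 2, 3): a_0 = 3, a_1 = 2, a_2 = 9, a_3 = 7/3, a_4 = 15/2, a_5 = 7/4.

a_(n+2) = (n(n-1) + n + 6) / ((n+1)(n+2)) * a_n; check: a_0 = 3, a_1 = 2, a_2 = 9, a_3 = 7/3, a_4 = 15/2, a_5 = 7/4


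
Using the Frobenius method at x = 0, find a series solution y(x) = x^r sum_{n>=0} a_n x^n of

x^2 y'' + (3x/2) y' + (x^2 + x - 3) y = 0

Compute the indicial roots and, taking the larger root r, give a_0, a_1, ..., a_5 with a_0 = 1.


Write in Frobenius form y'' + (p(x)/x) y' + (q(x)/x^2) y = 0:
  p(x) = 3/2,  q(x) = x^2 + x - 3.
Indicial equation: r(r-1) + (3/2) r + (-3) = 0 -> roots r_1 = 3/2, r_2 = -2.
Take r = r_1 = 3/2. Let y(x) = x^r sum_{n>=0} a_n x^n with a_0 = 1.
Substitute y = x^r sum a_n x^n and match x^{r+n}. The recurrence is
  D(n) a_n + 1 a_{n-1} + 1 a_{n-2} = 0,  where D(n) = (r+n)(r+n-1) + (3/2)(r+n) + (-3).
  a_n = [-1 a_{n-1} - 1 a_{n-2}] / D(n).
Since the indicial polynomial factors as (r - r_1)(r - r_2), D(n) = (r_1 + n - r_1)(r_1 + n - r_2) = n(n + 7/2).
Evaluating step by step (a_0 = 1):
  n = 1: D(1) = 1(1 + 7/2) = 9/2; numerator = -1(1) = -1; a_1 = (-1)/(9/2) = -2/9
  n = 2: D(2) = 2(2 + 7/2) = 11; numerator = -1(-2/9) - 1(1) = -7/9; a_2 = (-7/9)/(11) = -7/99
  n = 3: D(3) = 3(3 + 7/2) = 39/2; numerator = -1(-7/99) - 1(-2/9) = 29/99; a_3 = (29/99)/(39/2) = 58/3861
  n = 4: D(4) = 4(4 + 7/2) = 30; numerator = -1(58/3861) - 1(-7/99) = 215/3861; a_4 = (215/3861)/(30) = 43/23166
  n = 5: D(5) = 5(5 + 7/2) = 85/2; numerator = -1(43/23166) - 1(58/3861) = -391/23166; a_5 = (-391/23166)/(85/2) = -23/57915

r = 3/2; a_0 = 1; a_1 = -2/9; a_2 = -7/99; a_3 = 58/3861; a_4 = 43/23166; a_5 = -23/57915


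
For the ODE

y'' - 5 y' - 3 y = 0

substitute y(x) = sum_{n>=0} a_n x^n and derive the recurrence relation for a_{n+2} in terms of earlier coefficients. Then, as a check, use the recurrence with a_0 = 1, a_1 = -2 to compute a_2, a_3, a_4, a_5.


Substitute y = sum_n a_n x^n.
y''(x) has coefficient (n+2)(n+1) a_{n+2} at x^n;
-5 y'(x) has coefficient -5 (n+1) a_{n+1} at x^n;
-3 y(x) has coefficient -3 a_n at x^n.
Matching x^n: (n+2)(n+1) a_{n+2} - 5 (n+1) a_{n+1} - 3 a_n = 0.
Thus a_{n+2} = [5 (n+1) a_{n+1} + 3 a_n] / ((n+1)(n+2)).

Check with a_0 = 1, a_1 = -2 (apply the recurrence for n = 0, 1, 2, 3): a_0 = 1, a_1 = -2, a_2 = -7/2, a_3 = -41/6, a_4 = -113/12, a_5 = -1253/120.

a_(n+2) = [5 (n+1) a_(n+1) + 3 a_n] / ((n+1)(n+2)); check: a_0 = 1, a_1 = -2, a_2 = -7/2, a_3 = -41/6, a_4 = -113/12, a_5 = -1253/120


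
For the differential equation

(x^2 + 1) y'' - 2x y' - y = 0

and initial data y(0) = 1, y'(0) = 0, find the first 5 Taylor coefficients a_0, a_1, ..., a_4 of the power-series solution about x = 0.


Ansatz: y(x) = sum_{n>=0} a_n x^n, so y'(x) = sum_{n>=1} n a_n x^(n-1) and y''(x) = sum_{n>=2} n(n-1) a_n x^(n-2).
Substitute into P(x) y'' + Q(x) y' + R(x) y = 0 with P(x) = x^2 + 1, Q(x) = -2x, R(x) = -1, and match powers of x.
Initial conditions: a_0 = 1, a_1 = 0.
Setting the coefficient of each power of x to zero and solving order by order (substituting the coefficients already found):
  x^0: 2 a_2 - a_0 = 0  ->  2 a_2 = a_0 = 1  ->  a_2 = 1/2
  x^1: 6 a_3 - 3 a_1 = 0  ->  6 a_3 = 3 a_1 = 0  ->  a_3 = 0
  x^2: 12 a_4 - 3 a_2 = 0  ->  12 a_4 = 3 a_2 = 3/2  ->  a_4 = 1/8
Truncated series: y(x) = 1 + (1/2) x^2 + (1/8) x^4 + O(x^5).

a_0 = 1; a_1 = 0; a_2 = 1/2; a_3 = 0; a_4 = 1/8


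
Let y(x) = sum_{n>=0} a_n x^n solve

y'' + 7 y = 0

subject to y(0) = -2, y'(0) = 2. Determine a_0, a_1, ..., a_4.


Ansatz: y(x) = sum_{n>=0} a_n x^n, so y'(x) = sum_{n>=1} n a_n x^(n-1) and y''(x) = sum_{n>=2} n(n-1) a_n x^(n-2).
Substitute into P(x) y'' + Q(x) y' + R(x) y = 0 with P(x) = 1, Q(x) = 0, R(x) = 7, and match powers of x.
Initial conditions: a_0 = -2, a_1 = 2.
Setting the coefficient of each power of x to zero and solving order by order (substituting the coefficients already found):
  x^0: 2 a_2 + 7 a_0 = 0  ->  2 a_2 = -7 a_0 = 14  ->  a_2 = 7
  x^1: 6 a_3 + 7 a_1 = 0  ->  6 a_3 = -7 a_1 = -14  ->  a_3 = -7/3
  x^2: 12 a_4 + 7 a_2 = 0  ->  12 a_4 = -7 a_2 = -49  ->  a_4 = -49/12
Truncated series: y(x) = -2 + 2 x + 7 x^2 - (7/3) x^3 - (49/12) x^4 + O(x^5).

a_0 = -2; a_1 = 2; a_2 = 7; a_3 = -7/3; a_4 = -49/12


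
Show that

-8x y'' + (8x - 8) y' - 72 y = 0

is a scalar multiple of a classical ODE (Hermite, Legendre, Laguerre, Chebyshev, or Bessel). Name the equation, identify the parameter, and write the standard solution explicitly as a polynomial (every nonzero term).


All three coefficients share the factor -8; dividing through by -8 gives  x y'' + (1 - x) y' + 9 y = 0.
This matches the Laguerre equation x y'' + (1 - x) y' + n y = 0 with n = 9; the polynomial solution is L_9(x).
With y = sum_k a_k x^k, matching x^k gives (k+1)k a_{k+1} + (k+1) a_{k+1} - k a_k + n a_k = 0, i.e. (k+1)^2 a_{k+1} = (k - n) a_k = (k - 9) a_k. The right side vanishes at k = 9, so the series terminates at degree 9.
Standard normalization L_n(0) = 1 gives a_0 = 1. Work upward with a_{k+1} = (k - 9) a_k / (k+1)^2:
  a_1 = (0 - 9)(1) / 1^2 = -9/1 = -9
  a_2 = (1 - 9)(-9) / 2^2 = 72/4 = 18
  a_3 = (2 - 9)(18) / 3^2 = -126/9 = -14
  a_4 = (3 - 9)(-14) / 4^2 = 84/16 = 21/4
  a_5 = (4 - 9)(21/4) / 5^2 = (-105/4)/25 = -21/20
  a_6 = (5 - 9)(-21/20) / 6^2 = (21/5)/36 = 7/60
  a_7 = (6 - 9)(7/60) / 7^2 = (-7/20)/49 = -1/140
  a_8 = (7 - 9)(-1/140) / 8^2 = (1/70)/64 = 1/4480
  a_9 = (8 - 9)(1/4480) / 9^2 = (-1/4480)/81 = -1/362880
Hence L_9(x) = -x^9/362880 + x^8/4480 - x^7/140 + 7 x^6/60 - 21 x^5/20 + 21 x^4/4 - 14 x^3 + 18 x^2 - 9 x + 1.

L_9(x); series = -x^9/362880 + x^8/4480 - x^7/140 + 7 x^6/60 - 21 x^5/20 + 21 x^4/4 - 14 x^3 + 18 x^2 - 9 x + 1


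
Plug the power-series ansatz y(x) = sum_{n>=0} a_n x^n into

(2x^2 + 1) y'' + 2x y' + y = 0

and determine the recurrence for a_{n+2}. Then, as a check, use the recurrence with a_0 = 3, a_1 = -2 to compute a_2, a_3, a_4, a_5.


Substitute y = sum_n a_n x^n.
(1 + 2 x^2) y'' contributes (n+2)(n+1) a_{n+2} + 2 n(n-1) a_n at x^n.
2 x y'(x) contributes 2 n a_n at x^n.
y(x) contributes 1 a_n at x^n.
Matching x^n: (n+2)(n+1) a_{n+2} + (2 n(n-1) + 2 n + 1) a_n = 0.
Thus a_{n+2} = (-2 n(n-1) - 2 n - 1) / ((n+1)(n+2)) * a_n.

Check with a_0 = 3, a_1 = -2 (apply the recurrence for n = 0, 1, 2, 3): a_0 = 3, a_1 = -2, a_2 = -3/2, a_3 = 1, a_4 = 9/8, a_5 = -19/20.

a_(n+2) = (-2 n(n-1) - 2 n - 1) / ((n+1)(n+2)) * a_n; check: a_0 = 3, a_1 = -2, a_2 = -3/2, a_3 = 1, a_4 = 9/8, a_5 = -19/20


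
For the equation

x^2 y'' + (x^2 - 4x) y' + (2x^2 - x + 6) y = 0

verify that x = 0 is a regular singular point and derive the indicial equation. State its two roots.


Divide by x^2 to reach normal form y'' + P_1(x) y' + P_2(x) y = 0 with P_1(x) = 1 - 4/x and P_2(x) = 2 - 1/x + 6/x^2.
x = 0 is a singular point because the y'-coefficient 1 - 4/x has a pole at x = 0 and the y-coefficient 2 - 1/x + 6/x^2 has a pole at x = 0.
It is a regular singular point because x P_1(x) = p(x) = x - 4 and x^2 P_2(x) = q(x) = 2x^2 - x + 6 are polynomials, hence analytic at x = 0.
p(0) = -4,  q(0) = 6.
Indicial equation: r(r-1) + p(0) r + q(0) = 0, i.e. r^2 + (p(0) - 1) r + q(0) = 0, i.e. r^2 - 5 r + 6 = 0.
Discriminant: (-5)^2 - 4(6) = 1, so r = (5 ± 1)/2.
Solving: r_1 = 3, r_2 = 2.

indicial: r^2 - 5 r + 6 = 0; roots r_1 = 3, r_2 = 2


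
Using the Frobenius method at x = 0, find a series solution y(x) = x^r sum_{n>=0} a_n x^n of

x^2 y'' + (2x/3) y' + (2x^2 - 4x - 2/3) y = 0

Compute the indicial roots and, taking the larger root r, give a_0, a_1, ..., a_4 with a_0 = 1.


Write in Frobenius form y'' + (p(x)/x) y' + (q(x)/x^2) y = 0:
  p(x) = 2/3,  q(x) = 2x^2 - 4x - 2/3.
Indicial equation: r(r-1) + (2/3) r + (-2/3) = 0 -> roots r_1 = 1, r_2 = -2/3.
Take r = r_1 = 1. Let y(x) = x^r sum_{n>=0} a_n x^n with a_0 = 1.
Substitute y = x^r sum a_n x^n and match x^{r+n}. The recurrence is
  D(n) a_n - 4 a_{n-1} + 2 a_{n-2} = 0,  where D(n) = (r+n)(r+n-1) + (2/3)(r+n) + (-2/3).
  a_n = [4 a_{n-1} - 2 a_{n-2}] / D(n).
Since the indicial polynomial factors as (r - r_1)(r - r_2), D(n) = (r_1 + n - r_1)(r_1 + n - r_2) = n(n + 5/3).
Evaluating step by step (a_0 = 1):
  n = 1: D(1) = 1(1 + 5/3) = 8/3; numerator = 4(1) = 4; a_1 = (4)/(8/3) = 3/2
  n = 2: D(2) = 2(2 + 5/3) = 22/3; numerator = 4(3/2) - 2(1) = 4; a_2 = (4)/(22/3) = 6/11
  n = 3: D(3) = 3(3 + 5/3) = 14; numerator = 4(6/11) - 2(3/2) = -9/11; a_3 = (-9/11)/(14) = -9/154
  n = 4: D(4) = 4(4 + 5/3) = 68/3; numerator = 4(-9/154) - 2(6/11) = -102/77; a_4 = (-102/77)/(68/3) = -9/154

r = 1; a_0 = 1; a_1 = 3/2; a_2 = 6/11; a_3 = -9/154; a_4 = -9/154


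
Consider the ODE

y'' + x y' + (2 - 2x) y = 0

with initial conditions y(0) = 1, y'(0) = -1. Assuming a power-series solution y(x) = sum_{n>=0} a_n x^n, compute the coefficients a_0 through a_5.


Ansatz: y(x) = sum_{n>=0} a_n x^n, so y'(x) = sum_{n>=1} n a_n x^(n-1) and y''(x) = sum_{n>=2} n(n-1) a_n x^(n-2).
Substitute into P(x) y'' + Q(x) y' + R(x) y = 0 with P(x) = 1, Q(x) = x, R(x) = 2 - 2x, and match powers of x.
Initial conditions: a_0 = 1, a_1 = -1.
Setting the coefficient of each power of x to zero and solving order by order (substituting the coefficients already found):
  x^0: 2 a_2 + 2 a_0 = 0  ->  2 a_2 = -2 a_0 = -2  ->  a_2 = -1
  x^1: 6 a_3 + 3 a_1 - 2 a_0 = 0  ->  6 a_3 = -3 a_1 + 2 a_0 = 5  ->  a_3 = 5/6
  x^2: 12 a_4 + 4 a_2 - 2 a_1 = 0  ->  12 a_4 = -4 a_2 + 2 a_1 = 2  ->  a_4 = 1/6
  x^3: 20 a_5 + 5 a_3 - 2 a_2 = 0  ->  20 a_5 = -5 a_3 + 2 a_2 = -37/6  ->  a_5 = -37/120
Truncated series: y(x) = 1 - x - x^2 + (5/6) x^3 + (1/6) x^4 - (37/120) x^5 + O(x^6).

a_0 = 1; a_1 = -1; a_2 = -1; a_3 = 5/6; a_4 = 1/6; a_5 = -37/120


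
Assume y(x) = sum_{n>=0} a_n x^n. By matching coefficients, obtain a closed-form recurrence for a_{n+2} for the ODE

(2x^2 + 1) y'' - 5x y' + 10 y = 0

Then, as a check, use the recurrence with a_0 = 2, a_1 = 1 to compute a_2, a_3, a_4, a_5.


Substitute y = sum_n a_n x^n.
(1 + 2 x^2) y'' contributes (n+2)(n+1) a_{n+2} + 2 n(n-1) a_n at x^n.
-5 x y'(x) contributes -5 n a_n at x^n.
10 y(x) contributes 10 a_n at x^n.
Matching x^n: (n+2)(n+1) a_{n+2} + (2 n(n-1) - 5 n + 10) a_n = 0.
Thus a_{n+2} = (-2 n(n-1) + 5 n - 10) / ((n+1)(n+2)) * a_n.

Check with a_0 = 2, a_1 = 1 (apply the recurrence for n = 0, 1, 2, 3): a_0 = 2, a_1 = 1, a_2 = -10, a_3 = -5/6, a_4 = 10/3, a_5 = 7/24.

a_(n+2) = (-2 n(n-1) + 5 n - 10) / ((n+1)(n+2)) * a_n; check: a_0 = 2, a_1 = 1, a_2 = -10, a_3 = -5/6, a_4 = 10/3, a_5 = 7/24


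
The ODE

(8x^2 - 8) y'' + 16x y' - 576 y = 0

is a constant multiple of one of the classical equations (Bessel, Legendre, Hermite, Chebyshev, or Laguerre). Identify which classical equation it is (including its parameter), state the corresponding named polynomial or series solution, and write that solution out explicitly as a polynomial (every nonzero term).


All three coefficients share the factor -8; dividing through by -8 gives  (1 - x^2) y'' - 2x y' + 72 y = 0.
This matches the Legendre equation (1 - x^2) y'' - 2x y' + n(n+1) y = 0 (note the -2x y' term) with n(n+1) = 72, so n = 8; the polynomial solution is P_8(x).
With y = sum_k a_k x^k, matching x^k gives (k+2)(k+1) a_{k+2} = [k(k+1) - n(n+1)] a_k = (k - 8)(k + 9) a_k. The right side vanishes at k = 8, so the series with the parity of 8 terminates at degree 8.
Standard normalization (P_n(1) = 1): leading coefficient (2n)!/(2^n (n!)^2) = 20922789888000/(256*1625702400) = 6435/128, so a_8 = 6435/128. Work downward with a_k = (k+1)(k+2) a_{k+2} / ((k - 8)(k + 9)):
  a_6 = (7)(8)(6435/128) / ((6 - 8)(6 + 9)) = (45045/16)/(-30) = -3003/32
  a_4 = (5)(6)(-3003/32) / ((4 - 8)(4 + 9)) = (-45045/16)/(-52) = 3465/64
  a_2 = (3)(4)(3465/64) / ((2 - 8)(2 + 9)) = (10395/16)/(-66) = -315/32
  a_0 = (1)(2)(-315/32) / ((0 - 8)(0 + 9)) = (-315/16)/(-72) = 35/128
Hence P_8(x) = 6435 x^8/128 - 3003 x^6/32 + 3465 x^4/64 - 315 x^2/32 + 35/128.

P_8(x); series = 6435 x^8/128 - 3003 x^6/32 + 3465 x^4/64 - 315 x^2/32 + 35/128


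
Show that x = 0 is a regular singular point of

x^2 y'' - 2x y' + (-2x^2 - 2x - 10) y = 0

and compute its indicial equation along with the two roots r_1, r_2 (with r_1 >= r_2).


Divide by x^2 to reach normal form y'' + P_1(x) y' + P_2(x) y = 0 with P_1(x) = -2/x and P_2(x) = -2 - 2/x - 10/x^2.
x = 0 is a singular point because the y'-coefficient -2/x has a pole at x = 0 and the y-coefficient -2 - 2/x - 10/x^2 has a pole at x = 0.
It is a regular singular point because x P_1(x) = p(x) = -2 and x^2 P_2(x) = q(x) = -2x^2 - 2x - 10 are polynomials, hence analytic at x = 0.
p(0) = -2,  q(0) = -10.
Indicial equation: r(r-1) + p(0) r + q(0) = 0, i.e. r^2 + (p(0) - 1) r + q(0) = 0, i.e. r^2 - 3 r - 10 = 0.
Discriminant: (-3)^2 - 4(-10) = 49, so r = (3 ± 7)/2.
Solving: r_1 = 5, r_2 = -2.

indicial: r^2 - 3 r - 10 = 0; roots r_1 = 5, r_2 = -2


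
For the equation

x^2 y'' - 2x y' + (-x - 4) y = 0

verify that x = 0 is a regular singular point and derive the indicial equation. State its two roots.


Divide by x^2 to reach normal form y'' + P_1(x) y' + P_2(x) y = 0 with P_1(x) = -2/x and P_2(x) = -1/x - 4/x^2.
x = 0 is a singular point because the y'-coefficient -2/x has a pole at x = 0 and the y-coefficient -1/x - 4/x^2 has a pole at x = 0.
It is a regular singular point because x P_1(x) = p(x) = -2 and x^2 P_2(x) = q(x) = -x - 4 are polynomials, hence analytic at x = 0.
p(0) = -2,  q(0) = -4.
Indicial equation: r(r-1) + p(0) r + q(0) = 0, i.e. r^2 + (p(0) - 1) r + q(0) = 0, i.e. r^2 - 3 r - 4 = 0.
Discriminant: (-3)^2 - 4(-4) = 25, so r = (3 ± 5)/2.
Solving: r_1 = 4, r_2 = -1.

indicial: r^2 - 3 r - 4 = 0; roots r_1 = 4, r_2 = -1


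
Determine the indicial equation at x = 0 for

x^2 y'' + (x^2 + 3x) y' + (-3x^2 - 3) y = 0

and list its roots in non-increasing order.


Divide by x^2 to reach normal form y'' + P_1(x) y' + P_2(x) y = 0 with P_1(x) = 1 + 3/x and P_2(x) = -3 - 3/x^2.
x = 0 is a singular point because the y'-coefficient 1 + 3/x has a pole at x = 0 and the y-coefficient -3 - 3/x^2 has a pole at x = 0.
It is a regular singular point because x P_1(x) = p(x) = x + 3 and x^2 P_2(x) = q(x) = -3x^2 - 3 are polynomials, hence analytic at x = 0.
p(0) = 3,  q(0) = -3.
Indicial equation: r(r-1) + p(0) r + q(0) = 0, i.e. r^2 + (p(0) - 1) r + q(0) = 0, i.e. r^2 + 2 r - 3 = 0.
Discriminant: (2)^2 - 4(-3) = 16, so r = (-2 ± 4)/2.
Solving: r_1 = 1, r_2 = -3.

indicial: r^2 + 2 r - 3 = 0; roots r_1 = 1, r_2 = -3


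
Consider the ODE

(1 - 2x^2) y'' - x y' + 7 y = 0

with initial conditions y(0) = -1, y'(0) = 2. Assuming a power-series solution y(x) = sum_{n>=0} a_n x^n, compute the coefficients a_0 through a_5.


Ansatz: y(x) = sum_{n>=0} a_n x^n, so y'(x) = sum_{n>=1} n a_n x^(n-1) and y''(x) = sum_{n>=2} n(n-1) a_n x^(n-2).
Substitute into P(x) y'' + Q(x) y' + R(x) y = 0 with P(x) = 1 - 2x^2, Q(x) = -x, R(x) = 7, and match powers of x.
Initial conditions: a_0 = -1, a_1 = 2.
Setting the coefficient of each power of x to zero and solving order by order (substituting the coefficients already found):
  x^0: 2 a_2 + 7 a_0 = 0  ->  2 a_2 = -7 a_0 = 7  ->  a_2 = 7/2
  x^1: 6 a_3 + 6 a_1 = 0  ->  6 a_3 = -6 a_1 = -12  ->  a_3 = -2
  x^2: 12 a_4 + a_2 = 0  ->  12 a_4 = -a_2 = -7/2  ->  a_4 = -7/24
  x^3: 20 a_5 - 8 a_3 = 0  ->  20 a_5 = 8 a_3 = -16  ->  a_5 = -4/5
Truncated series: y(x) = -1 + 2 x + (7/2) x^2 - 2 x^3 - (7/24) x^4 - (4/5) x^5 + O(x^6).

a_0 = -1; a_1 = 2; a_2 = 7/2; a_3 = -2; a_4 = -7/24; a_5 = -4/5


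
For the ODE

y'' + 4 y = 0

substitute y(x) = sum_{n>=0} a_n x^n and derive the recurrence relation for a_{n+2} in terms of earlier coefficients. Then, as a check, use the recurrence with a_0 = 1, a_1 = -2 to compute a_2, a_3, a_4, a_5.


Substitute y = sum_n a_n x^n into y'' + (const) y = 0.
y''(x) = sum_{n>=0} (n+2)(n+1) a_{n+2} x^n.
The ODE becomes sum_n [(n+2)(n+1) a_{n+2} + 4 a_n] x^n = 0.
Setting each coefficient to zero gives the recurrence:
  (n+2)(n+1) a_{n+2} + 4 a_n = 0,
  a_{n+2} = -4 / ((n+1)(n+2)) a_n.

Check with a_0 = 1, a_1 = -2 (apply the recurrence for n = 0, 1, 2, 3): a_0 = 1, a_1 = -2, a_2 = -2, a_3 = 4/3, a_4 = 2/3, a_5 = -4/15.

a_{n+2} = -4/((n+1)(n+2)) * a_n; check: a_0 = 1, a_1 = -2, a_2 = -2, a_3 = 4/3, a_4 = 2/3, a_5 = -4/15


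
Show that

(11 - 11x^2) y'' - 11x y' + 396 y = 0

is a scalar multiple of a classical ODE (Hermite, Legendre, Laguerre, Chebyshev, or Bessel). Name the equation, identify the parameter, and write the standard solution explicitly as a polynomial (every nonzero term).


All three coefficients share the factor 11; dividing through by 11 gives  (1 - x^2) y'' - x y' + 36 y = 0.
This matches the Chebyshev equation (1 - x^2) y'' - x y' + n^2 y = 0 (note the -x y' term, not -2x y') with n^2 = 36, so n = 6; the polynomial solution is T_6(x).
With y = sum_k a_k x^k, matching x^k gives (k+2)(k+1) a_{k+2} = (k^2 - n^2) a_k = (k - 6)(k + 6) a_k. The right side vanishes at k = 6, so the series with the parity of 6 terminates at degree 6.
Standard normalization: leading coefficient of T_n is 2^(n-1), so a_6 = 2^5 = 32. Work downward with a_k = (k+1)(k+2) a_{k+2} / ((k - 6)(k + 6)):
  a_4 = (5)(6)(32) / ((4 - 6)(4 + 6)) = 960/(-20) = -48
  a_2 = (3)(4)(-48) / ((2 - 6)(2 + 6)) = -576/(-32) = 18
  a_0 = (1)(2)(18) / ((0 - 6)(0 + 6)) = 36/(-36) = -1
Hence T_6(x) = 32 x^6 - 48 x^4 + 18 x^2 - 1.

T_6(x); series = 32 x^6 - 48 x^4 + 18 x^2 - 1


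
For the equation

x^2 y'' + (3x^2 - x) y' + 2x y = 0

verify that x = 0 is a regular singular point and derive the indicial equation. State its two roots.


Divide by x^2 to reach normal form y'' + P_1(x) y' + P_2(x) y = 0 with P_1(x) = 3 - 1/x and P_2(x) = 2/x.
x = 0 is a singular point because the y'-coefficient 3 - 1/x has a pole at x = 0 and the y-coefficient 2/x has a pole at x = 0.
It is a regular singular point because x P_1(x) = p(x) = 3x - 1 and x^2 P_2(x) = q(x) = 2x are polynomials, hence analytic at x = 0.
p(0) = -1,  q(0) = 0.
Indicial equation: r(r-1) + p(0) r + q(0) = 0, i.e. r^2 + (p(0) - 1) r + q(0) = 0, i.e. r^2 - 2 r = 0.
Discriminant: (-2)^2 - 4(0) = 4, so r = (2 ± 2)/2.
Solving: r_1 = 2, r_2 = 0.

indicial: r^2 - 2 r = 0; roots r_1 = 2, r_2 = 0


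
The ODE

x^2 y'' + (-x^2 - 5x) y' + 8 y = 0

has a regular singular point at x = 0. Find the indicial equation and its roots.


Divide by x^2 to reach normal form y'' + P_1(x) y' + P_2(x) y = 0 with P_1(x) = -1 - 5/x and P_2(x) = 8/x^2.
x = 0 is a singular point because the y'-coefficient -1 - 5/x has a pole at x = 0 and the y-coefficient 8/x^2 has a pole at x = 0.
It is a regular singular point because x P_1(x) = p(x) = -x - 5 and x^2 P_2(x) = q(x) = 8 are polynomials, hence analytic at x = 0.
p(0) = -5,  q(0) = 8.
Indicial equation: r(r-1) + p(0) r + q(0) = 0, i.e. r^2 + (p(0) - 1) r + q(0) = 0, i.e. r^2 - 6 r + 8 = 0.
Discriminant: (-6)^2 - 4(8) = 4, so r = (6 ± 2)/2.
Solving: r_1 = 4, r_2 = 2.

indicial: r^2 - 6 r + 8 = 0; roots r_1 = 4, r_2 = 2


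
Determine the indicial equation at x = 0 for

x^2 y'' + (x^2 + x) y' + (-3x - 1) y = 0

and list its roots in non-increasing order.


Divide by x^2 to reach normal form y'' + P_1(x) y' + P_2(x) y = 0 with P_1(x) = 1 + 1/x and P_2(x) = -3/x - 1/x^2.
x = 0 is a singular point because the y'-coefficient 1 + 1/x has a pole at x = 0 and the y-coefficient -3/x - 1/x^2 has a pole at x = 0.
It is a regular singular point because x P_1(x) = p(x) = x + 1 and x^2 P_2(x) = q(x) = -3x - 1 are polynomials, hence analytic at x = 0.
p(0) = 1,  q(0) = -1.
Indicial equation: r(r-1) + p(0) r + q(0) = 0, i.e. r^2 + (p(0) - 1) r + q(0) = 0, i.e. r^2 - 1 = 0.
Discriminant: (0)^2 - 4(-1) = 4, so r = (0 ± 2)/2.
Solving: r_1 = 1, r_2 = -1.

indicial: r^2 - 1 = 0; roots r_1 = 1, r_2 = -1


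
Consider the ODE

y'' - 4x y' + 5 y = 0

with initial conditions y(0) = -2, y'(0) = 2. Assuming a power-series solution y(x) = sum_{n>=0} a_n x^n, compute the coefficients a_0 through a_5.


Ansatz: y(x) = sum_{n>=0} a_n x^n, so y'(x) = sum_{n>=1} n a_n x^(n-1) and y''(x) = sum_{n>=2} n(n-1) a_n x^(n-2).
Substitute into P(x) y'' + Q(x) y' + R(x) y = 0 with P(x) = 1, Q(x) = -4x, R(x) = 5, and match powers of x.
Initial conditions: a_0 = -2, a_1 = 2.
Setting the coefficient of each power of x to zero and solving order by order (substituting the coefficients already found):
  x^0: 2 a_2 + 5 a_0 = 0  ->  2 a_2 = -5 a_0 = 10  ->  a_2 = 5
  x^1: 6 a_3 + a_1 = 0  ->  6 a_3 = -a_1 = -2  ->  a_3 = -1/3
  x^2: 12 a_4 - 3 a_2 = 0  ->  12 a_4 = 3 a_2 = 15  ->  a_4 = 5/4
  x^3: 20 a_5 - 7 a_3 = 0  ->  20 a_5 = 7 a_3 = -7/3  ->  a_5 = -7/60
Truncated series: y(x) = -2 + 2 x + 5 x^2 - (1/3) x^3 + (5/4) x^4 - (7/60) x^5 + O(x^6).

a_0 = -2; a_1 = 2; a_2 = 5; a_3 = -1/3; a_4 = 5/4; a_5 = -7/60


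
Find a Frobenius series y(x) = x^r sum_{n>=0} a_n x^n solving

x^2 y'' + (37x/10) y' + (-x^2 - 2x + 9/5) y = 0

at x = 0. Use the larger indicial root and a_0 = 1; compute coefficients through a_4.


Write in Frobenius form y'' + (p(x)/x) y' + (q(x)/x^2) y = 0:
  p(x) = 37/10,  q(x) = -x^2 - 2x + 9/5.
Indicial equation: r(r-1) + (37/10) r + (9/5) = 0 -> roots r_1 = -6/5, r_2 = -3/2.
Take r = r_1 = -6/5. Let y(x) = x^r sum_{n>=0} a_n x^n with a_0 = 1.
Substitute y = x^r sum a_n x^n and match x^{r+n}. The recurrence is
  D(n) a_n - 2 a_{n-1} - 1 a_{n-2} = 0,  where D(n) = (r+n)(r+n-1) + (37/10)(r+n) + (9/5).
  a_n = [2 a_{n-1} + 1 a_{n-2}] / D(n).
Since the indicial polynomial factors as (r - r_1)(r - r_2), D(n) = (r_1 + n - r_1)(r_1 + n - r_2) = n(n + 3/10).
Evaluating step by step (a_0 = 1):
  n = 1: D(1) = 1(1 + 3/10) = 13/10; numerator = 2(1) = 2; a_1 = (2)/(13/10) = 20/13
  n = 2: D(2) = 2(2 + 3/10) = 23/5; numerator = 2(20/13) + 1(1) = 53/13; a_2 = (53/13)/(23/5) = 265/299
  n = 3: D(3) = 3(3 + 3/10) = 99/10; numerator = 2(265/299) + 1(20/13) = 990/299; a_3 = (990/299)/(99/10) = 100/299
  n = 4: D(4) = 4(4 + 3/10) = 86/5; numerator = 2(100/299) + 1(265/299) = 465/299; a_4 = (465/299)/(86/5) = 2325/25714

r = -6/5; a_0 = 1; a_1 = 20/13; a_2 = 265/299; a_3 = 100/299; a_4 = 2325/25714


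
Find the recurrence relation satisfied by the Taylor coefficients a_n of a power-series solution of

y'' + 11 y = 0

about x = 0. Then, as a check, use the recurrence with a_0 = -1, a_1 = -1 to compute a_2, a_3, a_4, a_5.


Substitute y = sum_n a_n x^n into y'' + (const) y = 0.
y''(x) = sum_{n>=0} (n+2)(n+1) a_{n+2} x^n.
The ODE becomes sum_n [(n+2)(n+1) a_{n+2} + 11 a_n] x^n = 0.
Setting each coefficient to zero gives the recurrence:
  (n+2)(n+1) a_{n+2} + 11 a_n = 0,
  a_{n+2} = -11 / ((n+1)(n+2)) a_n.

Check with a_0 = -1, a_1 = -1 (apply the recurrence for n = 0, 1, 2, 3): a_0 = -1, a_1 = -1, a_2 = 11/2, a_3 = 11/6, a_4 = -121/24, a_5 = -121/120.

a_{n+2} = -11/((n+1)(n+2)) * a_n; check: a_0 = -1, a_1 = -1, a_2 = 11/2, a_3 = 11/6, a_4 = -121/24, a_5 = -121/120


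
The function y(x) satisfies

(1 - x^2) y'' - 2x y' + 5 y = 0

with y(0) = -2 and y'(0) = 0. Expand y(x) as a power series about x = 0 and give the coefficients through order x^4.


Ansatz: y(x) = sum_{n>=0} a_n x^n, so y'(x) = sum_{n>=1} n a_n x^(n-1) and y''(x) = sum_{n>=2} n(n-1) a_n x^(n-2).
Substitute into P(x) y'' + Q(x) y' + R(x) y = 0 with P(x) = 1 - x^2, Q(x) = -2x, R(x) = 5, and match powers of x.
Initial conditions: a_0 = -2, a_1 = 0.
Setting the coefficient of each power of x to zero and solving order by order (substituting the coefficients already found):
  x^0: 2 a_2 + 5 a_0 = 0  ->  2 a_2 = -5 a_0 = 10  ->  a_2 = 5
  x^1: 6 a_3 + 3 a_1 = 0  ->  6 a_3 = -3 a_1 = 0  ->  a_3 = 0
  x^2: 12 a_4 - a_2 = 0  ->  12 a_4 = a_2 = 5  ->  a_4 = 5/12
Truncated series: y(x) = -2 + 5 x^2 + (5/12) x^4 + O(x^5).

a_0 = -2; a_1 = 0; a_2 = 5; a_3 = 0; a_4 = 5/12


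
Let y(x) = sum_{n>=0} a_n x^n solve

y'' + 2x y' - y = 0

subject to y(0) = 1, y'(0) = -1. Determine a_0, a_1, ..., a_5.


Ansatz: y(x) = sum_{n>=0} a_n x^n, so y'(x) = sum_{n>=1} n a_n x^(n-1) and y''(x) = sum_{n>=2} n(n-1) a_n x^(n-2).
Substitute into P(x) y'' + Q(x) y' + R(x) y = 0 with P(x) = 1, Q(x) = 2x, R(x) = -1, and match powers of x.
Initial conditions: a_0 = 1, a_1 = -1.
Setting the coefficient of each power of x to zero and solving order by order (substituting the coefficients already found):
  x^0: 2 a_2 - a_0 = 0  ->  2 a_2 = a_0 = 1  ->  a_2 = 1/2
  x^1: 6 a_3 + a_1 = 0  ->  6 a_3 = -a_1 = 1  ->  a_3 = 1/6
  x^2: 12 a_4 + 3 a_2 = 0  ->  12 a_4 = -3 a_2 = -3/2  ->  a_4 = -1/8
  x^3: 20 a_5 + 5 a_3 = 0  ->  20 a_5 = -5 a_3 = -5/6  ->  a_5 = -1/24
Truncated series: y(x) = 1 - x + (1/2) x^2 + (1/6) x^3 - (1/8) x^4 - (1/24) x^5 + O(x^6).

a_0 = 1; a_1 = -1; a_2 = 1/2; a_3 = 1/6; a_4 = -1/8; a_5 = -1/24


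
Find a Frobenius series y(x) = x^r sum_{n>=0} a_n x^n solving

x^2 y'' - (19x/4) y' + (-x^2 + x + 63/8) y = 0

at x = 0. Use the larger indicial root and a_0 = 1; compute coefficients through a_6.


Write in Frobenius form y'' + (p(x)/x) y' + (q(x)/x^2) y = 0:
  p(x) = -19/4,  q(x) = -x^2 + x + 63/8.
Indicial equation: r(r-1) + (-19/4) r + (63/8) = 0 -> roots r_1 = 7/2, r_2 = 9/4.
Take r = r_1 = 7/2. Let y(x) = x^r sum_{n>=0} a_n x^n with a_0 = 1.
Substitute y = x^r sum a_n x^n and match x^{r+n}. The recurrence is
  D(n) a_n + 1 a_{n-1} - 1 a_{n-2} = 0,  where D(n) = (r+n)(r+n-1) + (-19/4)(r+n) + (63/8).
  a_n = [-1 a_{n-1} + 1 a_{n-2}] / D(n).
Since the indicial polynomial factors as (r - r_1)(r - r_2), D(n) = (r_1 + n - r_1)(r_1 + n - r_2) = n(n + 5/4).
Evaluating step by step (a_0 = 1):
  n = 1: D(1) = 1(1 + 5/4) = 9/4; numerator = -1(1) = -1; a_1 = (-1)/(9/4) = -4/9
  n = 2: D(2) = 2(2 + 5/4) = 13/2; numerator = -1(-4/9) + 1(1) = 13/9; a_2 = (13/9)/(13/2) = 2/9
  n = 3: D(3) = 3(3 + 5/4) = 51/4; numerator = -1(2/9) + 1(-4/9) = -2/3; a_3 = (-2/3)/(51/4) = -8/153
  n = 4: D(4) = 4(4 + 5/4) = 21; numerator = -1(-8/153) + 1(2/9) = 14/51; a_4 = (14/51)/(21) = 2/153
  n = 5: D(5) = 5(5 + 5/4) = 125/4; numerator = -1(2/153) + 1(-8/153) = -10/153; a_5 = (-10/153)/(125/4) = -8/3825
  n = 6: D(6) = 6(6 + 5/4) = 87/2; numerator = -1(-8/3825) + 1(2/153) = 58/3825; a_6 = (58/3825)/(87/2) = 4/11475

r = 7/2; a_0 = 1; a_1 = -4/9; a_2 = 2/9; a_3 = -8/153; a_4 = 2/153; a_5 = -8/3825; a_6 = 4/11475
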